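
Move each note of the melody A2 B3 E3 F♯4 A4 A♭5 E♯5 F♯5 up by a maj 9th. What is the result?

B3 C#5 F#4 G#5 B5 Bb6 F##6 G#6

A major ninth up from A2 gives B3.
B3 up a major ninth is C#5.
E3 up a major ninth is F#4.
F#4 up a major ninth is G#5.
A4: a ninth up reaches B, and 14 semitones makes it B5.
Ab5: a ninth up reaches B, and 14 semitones makes it Bb6.
A major ninth up from E#5 gives F##6.
F#5 up a major ninth is G#6.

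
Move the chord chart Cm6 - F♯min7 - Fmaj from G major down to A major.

G major down to A major is a minor seventh; each chord root moves by that interval while the quality stays the same.
Cm6: root C down a minor seventh → D, giving Dm6.
F♯min7: root F♯ down a minor seventh → G#, giving G#min7.
Fmaj: root F down a minor seventh → G, giving Gmaj.

Dm6 G#min7 Gmaj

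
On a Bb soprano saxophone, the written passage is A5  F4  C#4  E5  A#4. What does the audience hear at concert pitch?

G5 Eb4 B3 D5 G#4

The Bb soprano saxophone sounds a major second below written, so transpose each written note down a major second.
A5 -> G5
F4 -> Eb4
C#4 -> B3
E5 -> D5
A#4 -> G#4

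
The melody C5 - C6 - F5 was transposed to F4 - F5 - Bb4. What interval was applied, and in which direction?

Take the first pair: C5 → F4. C to F spans 5 letter names, so the interval is some kind of fifth.
F4 to C5 is 7 semitones, which makes it a perfect fifth; the second version is lower, so the direction is down.
Checking another pair — F5 → Bb4 — gives the same interval.

down a perfect fifth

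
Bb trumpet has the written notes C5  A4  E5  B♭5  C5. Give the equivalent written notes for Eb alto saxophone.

G5 E5 B5 F6 G5

First find concert pitch: the Bb trumpet sounds a major second below written, so C5 A4 E5 B♭5 C5 sounds Bb4 G4 D5 Ab5 Bb4.
Then write for Eb alto saxophone: it sounds a major sixth below written, so the part must be a major sixth above concert.
Bb4 → G5
G4 → E5
D5 → B5
Ab5 → F6
Bb4 → G5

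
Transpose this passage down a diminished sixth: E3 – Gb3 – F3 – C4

E3 to G##2
Gb3 to B2
F3 to A#2
C4 to E#3

G##2 B2 A#2 E#3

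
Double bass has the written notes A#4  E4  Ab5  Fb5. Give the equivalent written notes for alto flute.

D#4 A3 Db5 Bbb4

First find concert pitch: the double bass sounds a perfect octave below written, so A#4 E4 Ab5 Fb5 sounds A#3 E3 Ab4 Fb4.
Then write for alto flute: it sounds a perfect fourth below written, so the part must be a perfect fourth above concert.
A#3 → D#4
E3 → A3
Ab4 → Db5
Fb4 → Bbb4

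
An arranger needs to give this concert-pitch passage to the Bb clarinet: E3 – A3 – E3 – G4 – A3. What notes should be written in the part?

F#3 B3 F#3 A4 B3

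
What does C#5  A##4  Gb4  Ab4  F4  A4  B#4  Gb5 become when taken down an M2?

B4 G##4 Fb4 Gb4 Eb4 G4 A#4 Fb5

C#5 gives B4
A##4 gives G##4
Gb4 gives Fb4
Ab4 gives Gb4
F4 gives Eb4
A4 gives G4
B#4 gives A#4
Gb5 gives Fb5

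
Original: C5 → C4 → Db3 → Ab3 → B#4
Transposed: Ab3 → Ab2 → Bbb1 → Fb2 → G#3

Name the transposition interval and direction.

down a major tenth

From C5 to Ab3 is 10 letter names — a tenth of some quality.
Ab3 to C5 is 16 semitones, which makes it a major tenth; the second version is lower, so the direction is down.
Checking another pair — B#4 → G#3 — gives the same interval.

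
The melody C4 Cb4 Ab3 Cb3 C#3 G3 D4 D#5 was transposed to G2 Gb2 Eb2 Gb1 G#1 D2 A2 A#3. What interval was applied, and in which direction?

down a perfect eleventh

From C4 to G2 is 11 letter names — an eleventh of some quality.
G2 to C4 is 17 semitones, which makes it a perfect eleventh; the second version is lower, so the direction is down.
Checking another pair — D#5 → A#3 — gives the same interval.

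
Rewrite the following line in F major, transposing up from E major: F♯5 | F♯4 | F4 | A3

G5 G4 Gb4 Bb3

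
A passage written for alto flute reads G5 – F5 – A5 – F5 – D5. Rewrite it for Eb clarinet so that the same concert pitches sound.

First find concert pitch: the alto flute sounds a perfect fourth below written, so G5 F5 A5 F5 D5 sounds D5 C5 E5 C5 A4.
Then write for Eb clarinet: it sounds a minor third above written, so the part must be a minor third below concert.
D5 → B4
C5 → A4
E5 → C#5
C5 → A4
A4 → F#4

B4 A4 C#5 A4 F#4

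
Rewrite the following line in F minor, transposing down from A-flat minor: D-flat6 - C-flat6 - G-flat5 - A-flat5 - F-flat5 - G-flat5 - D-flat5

From A-flat down to F is a minor third; apply that to each pitch.
Db6 -> Bb5
Cb6 -> Ab5
Gb5 -> Eb5
Ab5 -> F5
Fb5 -> Db5
Gb5 -> Eb5
Db5 -> Bb4

Bb5 Ab5 Eb5 F5 Db5 Eb5 Bb4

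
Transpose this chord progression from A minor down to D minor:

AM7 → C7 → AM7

DM7 F7 DM7

A minor down to D minor is a perfect fifth; each chord root moves by that interval while the quality stays the same.
AM7: root A down a perfect fifth → D, giving DM7.
C7: root C down a perfect fifth → F, giving F7.
AM7: root A down a perfect fifth → D, giving DM7.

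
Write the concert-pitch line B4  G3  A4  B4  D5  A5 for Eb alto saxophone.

G#5 E4 F#5 G#5 B5 F#6

Written C4 sounds as Eb3 on the Eb alto saxophone, so concert pitches are written a major sixth up.
B4 gives G#5
G3 gives E4
A4 gives F#5
B4 gives G#5
D5 gives B5
A5 gives F#6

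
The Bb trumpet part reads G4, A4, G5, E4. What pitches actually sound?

Written C4 on the Bb trumpet sounds as Bb3, a major second lower; apply that shift to every note.
G4 → F4
A4 → G4
G5 → F5
E4 → D4

F4 G4 F5 D4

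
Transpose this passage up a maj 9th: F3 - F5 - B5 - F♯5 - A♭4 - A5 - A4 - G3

G4 G6 C#7 G#6 Bb5 B6 B5 A4

F3 becomes G4
F5 becomes G6
B5 becomes C#7
F#5 becomes G#6
Ab4 becomes Bb5
A5 becomes B6
A4 becomes B5
G3 becomes A4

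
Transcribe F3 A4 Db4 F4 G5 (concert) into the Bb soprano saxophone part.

G3 B4 Eb4 G4 A5

Written C4 sounds as Bb3 on the Bb soprano saxophone, so concert pitches are written a major second up.
F3 gives G3
A4 gives B4
Db4 gives Eb4
F4 gives G4
G5 gives A5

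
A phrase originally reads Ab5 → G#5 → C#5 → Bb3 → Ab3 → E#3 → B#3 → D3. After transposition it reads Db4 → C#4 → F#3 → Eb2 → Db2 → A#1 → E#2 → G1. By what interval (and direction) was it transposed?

down a perfect twelfth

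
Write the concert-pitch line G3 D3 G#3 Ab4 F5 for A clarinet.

Bb3 F3 B3 Cb5 Ab5

The A clarinet sounds a minor third below written, so the written part must be a minor third above concert — transpose each note up.
G3 → Bb3
D3 → F3
G#3 → B3
Ab4 → Cb5
F5 → Ab5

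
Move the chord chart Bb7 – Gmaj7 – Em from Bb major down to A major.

A7 F#maj7 D#m

Bb major down to A major is a minor second; each chord root moves by that interval while the quality stays the same.
Bb7: root Bb down a minor second → A, giving A7.
Gmaj7: root G down a minor second → F#, giving F#maj7.
Em: root E down a minor second → D#, giving D#m.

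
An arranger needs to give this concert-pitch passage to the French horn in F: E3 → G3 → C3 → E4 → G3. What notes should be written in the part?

Written C4 sounds as F3 on the French horn in F, so concert pitches are written a perfect fifth up.
E3 -> B3
G3 -> D4
C3 -> G3
E4 -> B4
G3 -> D4

B3 D4 G3 B4 D4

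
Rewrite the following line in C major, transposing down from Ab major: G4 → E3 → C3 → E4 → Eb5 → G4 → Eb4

B3 G#2 E2 G#3 G4 B3 G3

From Ab down to C is a minor sixth; apply that to each pitch.
G4 -> B3
E3 -> G#2
C3 -> E2
E4 -> G#3
Eb5 -> G4
G4 -> B3
Eb4 -> G3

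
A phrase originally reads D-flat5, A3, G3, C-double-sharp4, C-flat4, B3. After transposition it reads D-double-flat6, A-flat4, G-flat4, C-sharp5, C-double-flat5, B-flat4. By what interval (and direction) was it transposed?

up a diminished octave

From Db5 to Dbb6 is 8 letter names — an octave of some quality.
Db5 to Dbb6 is 11 semitones, which makes it a diminished octave; the second version is higher, so the direction is up.
Checking another pair — B3 → Bb4 — gives the same interval.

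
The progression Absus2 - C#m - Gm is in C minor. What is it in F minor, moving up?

Dbsus2 F#m Cm

C minor up to F minor is a perfect fourth; each chord root moves by that interval while the quality stays the same.
Absus2: root Ab up a perfect fourth → Db, giving Dbsus2.
C#m: root C# up a perfect fourth → F#, giving F#m.
Gm: root G up a perfect fourth → C, giving Cm.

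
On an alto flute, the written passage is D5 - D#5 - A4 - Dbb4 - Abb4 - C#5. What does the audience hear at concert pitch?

Written C4 on the alto flute sounds as G3, a perfect fourth lower; apply that shift to every note.
D5 gives A4
D#5 gives A#4
A4 gives E4
Dbb4 gives Abb3
Abb4 gives Ebb4
C#5 gives G#4

A4 A#4 E4 Abb3 Ebb4 G#4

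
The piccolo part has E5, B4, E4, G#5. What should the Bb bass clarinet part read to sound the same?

First find concert pitch: the piccolo sounds a perfect octave above written, so E5 B4 E4 G#5 sounds E6 B5 E5 G#6.
Then write for Bb bass clarinet: it sounds a major ninth below written, so the part must be a major ninth above concert.
E6 → F#7
B5 → C#7
E5 → F#6
G#6 → A#7

F#7 C#7 F#6 A#7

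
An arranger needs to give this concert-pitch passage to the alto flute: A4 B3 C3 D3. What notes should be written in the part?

D5 E4 F3 G3

The alto flute sounds a perfect fourth below written, so the written part must be a perfect fourth above concert — transpose each note up.
A4 → D5
B3 → E4
C3 → F3
D3 → G3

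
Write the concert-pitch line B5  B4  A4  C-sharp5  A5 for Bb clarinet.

The Bb clarinet sounds a major second below written, so the written part must be a major second above concert — transpose each note up.
B5 becomes C#6
B4 becomes C#5
A4 becomes B4
C#5 becomes D#5
A5 becomes B5

C#6 C#5 B4 D#5 B5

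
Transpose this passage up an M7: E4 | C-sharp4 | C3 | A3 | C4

D#5 B#4 B3 G#4 B4

A major seventh up from E4 gives D#5.
C#4: a seventh up reaches B, and 11 semitones makes it B#4.
C3 up a major seventh is B3.
A3: a seventh up reaches G, and 11 semitones makes it G#4.
C4: a seventh up reaches B, and 11 semitones makes it B4.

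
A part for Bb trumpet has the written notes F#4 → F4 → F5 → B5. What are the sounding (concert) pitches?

Written C4 on the Bb trumpet sounds as Bb3, a major second lower; apply that shift to every note.
F#4 -> E4
F4 -> Eb4
F5 -> Eb5
B5 -> A5

E4 Eb4 Eb5 A5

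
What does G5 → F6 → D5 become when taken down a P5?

G5 to C5
F6 to Bb5
D5 to G4

C5 Bb5 G4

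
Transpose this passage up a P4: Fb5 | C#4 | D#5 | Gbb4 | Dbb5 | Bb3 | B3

Fb5 gives Bbb5
C#4 gives F#4
D#5 gives G#5
Gbb4 gives Cbb5
Dbb5 gives Gbb5
Bb3 gives Eb4
B3 gives E4

Bbb5 F#4 G#5 Cbb5 Gbb5 Eb4 E4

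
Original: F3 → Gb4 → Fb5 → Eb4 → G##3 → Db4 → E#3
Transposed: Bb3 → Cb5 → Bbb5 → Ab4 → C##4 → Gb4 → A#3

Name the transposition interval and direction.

up a perfect fourth

Take the first pair: F3 → Bb3. F to B spans 4 letter names, so the interval is some kind of fourth.
F3 to Bb3 is 5 semitones, which makes it a perfect fourth; the second version is higher, so the direction is up.
Checking another pair — E#3 → A#3 — gives the same interval.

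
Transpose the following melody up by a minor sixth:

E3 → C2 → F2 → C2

C4 Ab2 Db3 Ab2

E3: a sixth up reaches C, and 8 semitones makes it C4.
C2 up a minor sixth is Ab2.
A minor sixth up from F2 gives Db3.
C2 up a minor sixth is Ab2.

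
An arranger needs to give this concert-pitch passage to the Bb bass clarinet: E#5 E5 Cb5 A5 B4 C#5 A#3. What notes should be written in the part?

F##6 F#6 Db6 B6 C#6 D#6 B#4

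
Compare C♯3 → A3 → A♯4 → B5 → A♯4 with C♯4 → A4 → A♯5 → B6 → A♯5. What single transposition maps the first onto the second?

Take the first pair: C#3 → C#4. C to C spans 8 letter names, so the interval is some kind of octave.
C#3 to C#4 is 12 semitones, which makes it a perfect octave; the second version is higher, so the direction is up.
Checking another pair — A#4 → A#5 — gives the same interval.

up a perfect octave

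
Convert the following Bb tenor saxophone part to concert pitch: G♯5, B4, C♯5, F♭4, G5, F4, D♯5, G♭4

F#4 A3 B3 Ebb3 F4 Eb3 C#4 Fb3

The Bb tenor saxophone sounds a major ninth below written, so transpose each written note down a major ninth.
G#5 to F#4
B4 to A3
C#5 to B3
Fb4 to Ebb3
G5 to F4
F4 to Eb3
D#5 to C#4
Gb4 to Fb3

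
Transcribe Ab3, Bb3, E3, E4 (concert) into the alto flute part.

Db4 Eb4 A3 A4

The alto flute sounds a perfect fourth below written, so the written part must be a perfect fourth above concert — transpose each note up.
Ab3 -> Db4
Bb3 -> Eb4
E3 -> A3
E4 -> A4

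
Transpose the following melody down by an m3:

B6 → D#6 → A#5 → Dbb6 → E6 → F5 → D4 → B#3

G#6 B#5 F##5 Bbb5 C#6 D5 B3 G##3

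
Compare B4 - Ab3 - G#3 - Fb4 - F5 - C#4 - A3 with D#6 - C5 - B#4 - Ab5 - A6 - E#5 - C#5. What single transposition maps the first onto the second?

up a major tenth

Take the first pair: B4 → D#6. B to D spans 10 letter names, so the interval is some kind of tenth.
B4 to D#6 is 16 semitones, which makes it a major tenth; the second version is higher, so the direction is up.
Checking another pair — A3 → C#5 — gives the same interval.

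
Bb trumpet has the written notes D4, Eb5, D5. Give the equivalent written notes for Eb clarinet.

First find concert pitch: the Bb trumpet sounds a major second below written, so D4 Eb5 D5 sounds C4 Db5 C5.
Then write for Eb clarinet: it sounds a minor third above written, so the part must be a minor third below concert.
C4 → A3
Db5 → Bb4
C5 → A4

A3 Bb4 A4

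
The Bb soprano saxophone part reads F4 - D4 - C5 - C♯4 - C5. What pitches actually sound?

The Bb soprano saxophone sounds a major second below written, so transpose each written note down a major second.
F4 -> Eb4
D4 -> C4
C5 -> Bb4
C#4 -> B3
C5 -> Bb4

Eb4 C4 Bb4 B3 Bb4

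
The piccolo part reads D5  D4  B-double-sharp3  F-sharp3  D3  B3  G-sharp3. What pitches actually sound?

D6 D5 B##4 F#4 D4 B4 G#4

The piccolo sounds a perfect octave above written, so transpose each written note up a perfect octave.
D5 gives D6
D4 gives D5
B##3 gives B##4
F#3 gives F#4
D3 gives D4
B3 gives B4
G#3 gives G#4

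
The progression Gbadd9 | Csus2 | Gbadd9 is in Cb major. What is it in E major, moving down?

Badd9 E#sus2 Badd9

Cb major down to E major is a diminished sixth; each chord root moves by that interval while the quality stays the same.
Gbadd9: root Gb down a diminished sixth → B, giving Badd9.
Csus2: root C down a diminished sixth → E#, giving E#sus2.
Gbadd9: root Gb down a diminished sixth → B, giving Badd9.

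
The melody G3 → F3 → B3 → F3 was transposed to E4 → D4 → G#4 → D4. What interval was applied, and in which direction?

up a major sixth

Take the first pair: G3 → E4. G to E spans 6 letter names, so the interval is some kind of sixth.
G3 to E4 is 9 semitones, which makes it a major sixth; the second version is higher, so the direction is up.
Checking another pair — F3 → D4 — gives the same interval.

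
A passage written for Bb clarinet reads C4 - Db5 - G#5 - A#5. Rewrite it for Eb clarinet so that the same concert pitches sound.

First find concert pitch: the Bb clarinet sounds a major second below written, so C4 Db5 G#5 A#5 sounds Bb3 Cb5 F#5 G#5.
Then write for Eb clarinet: it sounds a minor third above written, so the part must be a minor third below concert.
Bb3 → G3
Cb5 → Ab4
F#5 → D#5
G#5 → E#5

G3 Ab4 D#5 E#5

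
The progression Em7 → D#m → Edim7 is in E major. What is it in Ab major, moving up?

Abm7 Gm Abdim7

E major up to Ab major is a diminished fourth; each chord root moves by that interval while the quality stays the same.
Em7: root E up a diminished fourth → Ab, giving Abm7.
D#m: root D# up a diminished fourth → G, giving Gm.
Edim7: root E up a diminished fourth → Ab, giving Abdim7.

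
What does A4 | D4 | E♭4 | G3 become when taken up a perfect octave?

A4: an octave up reaches A, and 12 semitones makes it A5.
A perfect octave up from D4 gives D5.
Eb4 up a perfect octave is Eb5.
A perfect octave up from G3 gives G4.

A5 D5 Eb5 G4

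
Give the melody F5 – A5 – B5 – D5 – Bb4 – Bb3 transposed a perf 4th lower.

F5 to C5
A5 to E5
B5 to F#5
D5 to A4
Bb4 to F4
Bb3 to F3

C5 E5 F#5 A4 F4 F3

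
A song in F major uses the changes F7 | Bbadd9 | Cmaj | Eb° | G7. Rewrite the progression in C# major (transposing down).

F major down to C# major is a diminished fourth; each chord root moves by that interval while the quality stays the same.
F7: root F down a diminished fourth → C#, giving C#7.
Bbadd9: root Bb down a diminished fourth → F#, giving F#add9.
Cmaj: root C down a diminished fourth → G#, giving G#maj.
Eb°: root Eb down a diminished fourth → B, giving B°.
G7: root G down a diminished fourth → D#, giving D#7.

C#7 F#add9 G#maj B° D#7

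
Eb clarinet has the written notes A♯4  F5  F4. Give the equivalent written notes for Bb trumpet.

First find concert pitch: the Eb clarinet sounds a minor third above written, so A♯4 F5 F4 sounds C#5 Ab5 Ab4.
Then write for Bb trumpet: it sounds a major second below written, so the part must be a major second above concert.
C#5 → D#5
Ab5 → Bb5
Ab4 → Bb4

D#5 Bb5 Bb4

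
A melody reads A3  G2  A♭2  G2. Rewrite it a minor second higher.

A3 to Bb3
G2 to Ab2
Ab2 to Bbb2
G2 to Ab2

Bb3 Ab2 Bbb2 Ab2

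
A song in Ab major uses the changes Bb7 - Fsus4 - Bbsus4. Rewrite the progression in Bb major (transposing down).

C7 Gsus4 Csus4

Ab major down to Bb major is a minor seventh; each chord root moves by that interval while the quality stays the same.
Bb7: root Bb down a minor seventh → C, giving C7.
Fsus4: root F down a minor seventh → G, giving Gsus4.
Bbsus4: root Bb down a minor seventh → C, giving Csus4.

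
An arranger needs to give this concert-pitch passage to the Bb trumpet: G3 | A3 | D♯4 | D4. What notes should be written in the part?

A3 B3 E#4 E4

Written C4 sounds as Bb3 on the Bb trumpet, so concert pitches are written a major second up.
G3 to A3
A3 to B3
D#4 to E#4
D4 to E4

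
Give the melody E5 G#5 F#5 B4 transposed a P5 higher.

B5 D#6 C#6 F#5

E5 -> B5
G#5 -> D#6
F#5 -> C#6
B4 -> F#5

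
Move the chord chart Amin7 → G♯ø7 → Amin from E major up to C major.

Fmin7 Eø7 Fmin

E major up to C major is a minor sixth; each chord root moves by that interval while the quality stays the same.
Amin7: root A up a minor sixth → F, giving Fmin7.
G♯ø7: root G♯ up a minor sixth → E, giving Eø7.
Amin: root A up a minor sixth → F, giving Fmin.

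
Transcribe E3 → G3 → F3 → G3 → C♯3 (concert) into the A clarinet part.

The A clarinet sounds a minor third below written, so the written part must be a minor third above concert — transpose each note up.
E3 becomes G3
G3 becomes Bb3
F3 becomes Ab3
G3 becomes Bb3
C#3 becomes E3

G3 Bb3 Ab3 Bb3 E3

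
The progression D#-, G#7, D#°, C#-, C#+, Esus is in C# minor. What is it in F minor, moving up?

G- C7 G° F- F+ Absus

C# minor up to F minor is a diminished fourth; each chord root moves by that interval while the quality stays the same.
D#-: root D# up a diminished fourth → G, giving G-.
G#7: root G# up a diminished fourth → C, giving C7.
D#°: root D# up a diminished fourth → G, giving G°.
C#-: root C# up a diminished fourth → F, giving F-.
C#+: root C# up a diminished fourth → F, giving F+.
Esus: root E up a diminished fourth → Ab, giving Absus.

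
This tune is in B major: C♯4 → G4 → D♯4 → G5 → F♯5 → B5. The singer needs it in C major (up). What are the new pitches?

From B up to C is a minor second; apply that to each pitch.
C#4 -> D4
G4 -> Ab4
D#4 -> E4
G5 -> Ab5
F#5 -> G5
B5 -> C6

D4 Ab4 E4 Ab5 G5 C6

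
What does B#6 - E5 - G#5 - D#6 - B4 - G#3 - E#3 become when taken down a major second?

B#6 becomes A#6
E5 becomes D5
G#5 becomes F#5
D#6 becomes C#6
B4 becomes A4
G#3 becomes F#3
E#3 becomes D#3

A#6 D5 F#5 C#6 A4 F#3 D#3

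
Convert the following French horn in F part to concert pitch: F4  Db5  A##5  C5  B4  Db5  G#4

Bb3 Gb4 D##5 F4 E4 Gb4 C#4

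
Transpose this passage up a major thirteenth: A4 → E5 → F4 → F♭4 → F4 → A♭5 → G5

F#6 C#7 D6 Db6 D6 F7 E7

A major thirteenth up from A4 gives F#6.
A major thirteenth up from E5 gives C#7.
F4: a thirteenth up reaches D, and 21 semitones makes it D6.
Fb4 up a major thirteenth is Db6.
F4: a thirteenth up reaches D, and 21 semitones makes it D6.
A major thirteenth up from Ab5 gives F7.
G5: a thirteenth up reaches E, and 21 semitones makes it E7.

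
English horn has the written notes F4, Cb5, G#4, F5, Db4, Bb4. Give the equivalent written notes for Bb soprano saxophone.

First find concert pitch: the English horn sounds a perfect fifth below written, so F4 Cb5 G#4 F5 Db4 Bb4 sounds Bb3 Fb4 C#4 Bb4 Gb3 Eb4.
Then write for Bb soprano saxophone: it sounds a major second below written, so the part must be a major second above concert.
Bb3 → C4
Fb4 → Gb4
C#4 → D#4
Bb4 → C5
Gb3 → Ab3
Eb4 → F4

C4 Gb4 D#4 C5 Ab3 F4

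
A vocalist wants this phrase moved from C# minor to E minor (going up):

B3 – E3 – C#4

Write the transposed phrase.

From C# up to E is a minor third; apply that to each pitch.
B3 becomes D4
E3 becomes G3
C#4 becomes E4

D4 G3 E4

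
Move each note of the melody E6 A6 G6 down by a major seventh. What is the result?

F5 Bb5 Ab5

A major seventh down from E6 gives F5.
A6: a seventh down reaches B, and 11 semitones makes it Bb5.
G6 down a major seventh is Ab5.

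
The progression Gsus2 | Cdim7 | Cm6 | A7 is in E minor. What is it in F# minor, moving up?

E minor up to F# minor is a major second; each chord root moves by that interval while the quality stays the same.
Gsus2: root G up a major second → A, giving Asus2.
Cdim7: root C up a major second → D, giving Ddim7.
Cm6: root C up a major second → D, giving Dm6.
A7: root A up a major second → B, giving B7.

Asus2 Ddim7 Dm6 B7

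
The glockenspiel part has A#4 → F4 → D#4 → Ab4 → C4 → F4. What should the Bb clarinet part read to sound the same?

B#6 G6 E#6 Bb6 D6 G6

First find concert pitch: the glockenspiel sounds a perfect fifteenth above written, so A#4 F4 D#4 Ab4 C4 F4 sounds A#6 F6 D#6 Ab6 C6 F6.
Then write for Bb clarinet: it sounds a major second below written, so the part must be a major second above concert.
A#6 → B#6
F6 → G6
D#6 → E#6
Ab6 → Bb6
C6 → D6
F6 → G6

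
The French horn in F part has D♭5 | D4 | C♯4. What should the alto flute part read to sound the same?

Cb5 C4 B3

First find concert pitch: the French horn in F sounds a perfect fifth below written, so D♭5 D4 C♯4 sounds Gb4 G3 F#3.
Then write for alto flute: it sounds a perfect fourth below written, so the part must be a perfect fourth above concert.
Gb4 → Cb5
G3 → C4
F#3 → B3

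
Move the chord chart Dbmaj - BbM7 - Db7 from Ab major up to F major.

Ab major up to F major is a major sixth; each chord root moves by that interval while the quality stays the same.
Dbmaj: root Db up a major sixth → Bb, giving Bbmaj.
BbM7: root Bb up a major sixth → G, giving GM7.
Db7: root Db up a major sixth → Bb, giving Bb7.

Bbmaj GM7 Bb7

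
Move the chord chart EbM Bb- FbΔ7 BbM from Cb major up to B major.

Cb major up to B major is an augmented seventh; each chord root moves by that interval while the quality stays the same.
EbM: root Eb up an augmented seventh → D#, giving D#M.
Bb-: root Bb up an augmented seventh → A#, giving A#-.
FbΔ7: root Fb up an augmented seventh → E, giving EΔ7.
BbM: root Bb up an augmented seventh → A#, giving A#M.

D#M A#- EΔ7 A#M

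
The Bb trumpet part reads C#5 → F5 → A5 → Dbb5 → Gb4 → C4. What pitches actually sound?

B4 Eb5 G5 Cbb5 Fb4 Bb3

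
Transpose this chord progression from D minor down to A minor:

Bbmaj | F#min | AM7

Fmaj C#min EM7

D minor down to A minor is a perfect fourth; each chord root moves by that interval while the quality stays the same.
Bbmaj: root Bb down a perfect fourth → F, giving Fmaj.
F#min: root F# down a perfect fourth → C#, giving C#min.
AM7: root A down a perfect fourth → E, giving EM7.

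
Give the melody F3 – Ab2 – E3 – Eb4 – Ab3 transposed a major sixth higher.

D4 F3 C#4 C5 F4

F3 -> D4
Ab2 -> F3
E3 -> C#4
Eb4 -> C5
Ab3 -> F4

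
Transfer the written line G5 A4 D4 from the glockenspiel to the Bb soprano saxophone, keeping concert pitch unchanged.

A7 B6 E6

First find concert pitch: the glockenspiel sounds a perfect fifteenth above written, so G5 A4 D4 sounds G7 A6 D6.
Then write for Bb soprano saxophone: it sounds a major second below written, so the part must be a major second above concert.
G7 → A7
A6 → B6
D6 → E6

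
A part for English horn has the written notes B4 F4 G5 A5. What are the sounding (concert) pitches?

E4 Bb3 C5 D5

Written C4 on the English horn sounds as F3, a perfect fifth lower; apply that shift to every note.
B4 becomes E4
F4 becomes Bb3
G5 becomes C5
A5 becomes D5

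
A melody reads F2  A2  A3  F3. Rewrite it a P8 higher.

F2 -> F3
A2 -> A3
A3 -> A4
F3 -> F4

F3 A3 A4 F4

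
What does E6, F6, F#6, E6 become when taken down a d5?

A#5 B5 B#5 A#5

E6 gives A#5
F6 gives B5
F#6 gives B#5
E6 gives A#5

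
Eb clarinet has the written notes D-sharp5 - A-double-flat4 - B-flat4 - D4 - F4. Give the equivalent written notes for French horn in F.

First find concert pitch: the Eb clarinet sounds a minor third above written, so D-sharp5 A-double-flat4 B-flat4 D4 F4 sounds F#5 Cbb5 Db5 F4 Ab4.
Then write for French horn in F: it sounds a perfect fifth below written, so the part must be a perfect fifth above concert.
F#5 → C#6
Cbb5 → Gbb5
Db5 → Ab5
F4 → C5
Ab4 → Eb5

C#6 Gbb5 Ab5 C5 Eb5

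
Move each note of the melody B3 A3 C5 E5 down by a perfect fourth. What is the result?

F#3 E3 G4 B4

B3: a fourth down reaches F, and 5 semitones makes it F#3.
A perfect fourth down from A3 gives E3.
A perfect fourth down from C5 gives G4.
E5: a fourth down reaches B, and 5 semitones makes it B4.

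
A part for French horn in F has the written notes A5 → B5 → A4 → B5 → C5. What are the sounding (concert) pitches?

D5 E5 D4 E5 F4

Written C4 on the French horn in F sounds as F3, a perfect fifth lower; apply that shift to every note.
A5 -> D5
B5 -> E5
A4 -> D4
B5 -> E5
C5 -> F4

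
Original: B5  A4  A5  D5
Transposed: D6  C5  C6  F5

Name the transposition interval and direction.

Take the first pair: B5 → D6. B to D spans 3 letter names, so the interval is some kind of third.
B5 to D6 is 3 semitones, which makes it a minor third; the second version is higher, so the direction is up.
Checking another pair — D5 → F5 — gives the same interval.

up a minor third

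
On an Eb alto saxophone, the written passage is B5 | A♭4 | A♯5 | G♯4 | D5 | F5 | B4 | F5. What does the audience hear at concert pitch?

Written C4 on the Eb alto saxophone sounds as Eb3, a major sixth lower; apply that shift to every note.
B5 gives D5
Ab4 gives Cb4
A#5 gives C#5
G#4 gives B3
D5 gives F4
F5 gives Ab4
B4 gives D4
F5 gives Ab4

D5 Cb4 C#5 B3 F4 Ab4 D4 Ab4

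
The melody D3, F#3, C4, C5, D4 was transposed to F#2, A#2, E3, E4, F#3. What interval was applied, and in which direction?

down a minor sixth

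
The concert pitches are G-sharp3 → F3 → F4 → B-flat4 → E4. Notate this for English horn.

The English horn sounds a perfect fifth below written, so the written part must be a perfect fifth above concert — transpose each note up.
G#3 -> D#4
F3 -> C4
F4 -> C5
Bb4 -> F5
E4 -> B4

D#4 C4 C5 F5 B4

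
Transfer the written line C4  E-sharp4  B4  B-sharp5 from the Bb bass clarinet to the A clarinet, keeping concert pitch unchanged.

Db3 F#3 C4 C#5

First find concert pitch: the Bb bass clarinet sounds a major ninth below written, so C4 E-sharp4 B4 B-sharp5 sounds Bb2 D#3 A3 A#4.
Then write for A clarinet: it sounds a minor third below written, so the part must be a minor third above concert.
Bb2 → Db3
D#3 → F#3
A3 → C4
A#4 → C#5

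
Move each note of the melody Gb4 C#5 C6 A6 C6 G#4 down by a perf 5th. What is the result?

Cb4 F#4 F5 D6 F5 C#4

Gb4 gives Cb4
C#5 gives F#4
C6 gives F5
A6 gives D6
C6 gives F5
G#4 gives C#4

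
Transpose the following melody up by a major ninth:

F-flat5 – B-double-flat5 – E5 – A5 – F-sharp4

Gb6 Cb7 F#6 B6 G#5

Fb5 → Gb6
Bbb5 → Cb7
E5 → F#6
A5 → B6
F#4 → G#5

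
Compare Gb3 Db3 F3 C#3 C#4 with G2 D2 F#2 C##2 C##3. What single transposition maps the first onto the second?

down a diminished octave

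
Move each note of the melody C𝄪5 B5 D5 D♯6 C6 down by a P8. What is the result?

C##5 → C##4
B5 → B4
D5 → D4
D#6 → D#5
C6 → C5

C##4 B4 D4 D#5 C5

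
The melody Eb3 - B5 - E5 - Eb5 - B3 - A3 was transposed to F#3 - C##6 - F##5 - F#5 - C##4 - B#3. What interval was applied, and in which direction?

Take the first pair: Eb3 → F#3. E to F spans 2 letter names, so the interval is some kind of second.
Eb3 to F#3 is 3 semitones, which makes it an augmented second; the second version is higher, so the direction is up.
Checking another pair — A3 → B#3 — gives the same interval.

up an augmented second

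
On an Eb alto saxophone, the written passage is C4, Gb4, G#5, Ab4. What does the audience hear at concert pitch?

Eb3 Bbb3 B4 Cb4

Written C4 on the Eb alto saxophone sounds as Eb3, a major sixth lower; apply that shift to every note.
C4 to Eb3
Gb4 to Bbb3
G#5 to B4
Ab4 to Cb4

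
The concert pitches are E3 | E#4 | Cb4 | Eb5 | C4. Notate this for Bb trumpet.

The Bb trumpet sounds a major second below written, so the written part must be a major second above concert — transpose each note up.
E3 → F#3
E#4 → F##4
Cb4 → Db4
Eb5 → F5
C4 → D4

F#3 F##4 Db4 F5 D4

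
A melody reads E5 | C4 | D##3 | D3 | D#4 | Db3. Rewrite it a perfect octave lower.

E5 -> E4
C4 -> C3
D##3 -> D##2
D3 -> D2
D#4 -> D#3
Db3 -> Db2

E4 C3 D##2 D2 D#3 Db2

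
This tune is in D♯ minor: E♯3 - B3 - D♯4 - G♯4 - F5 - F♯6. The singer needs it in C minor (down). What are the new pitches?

D3 Ab3 C4 F4 Ebb5 Eb6

From D♯ down to C is an augmented second; apply that to each pitch.
E#3 -> D3
B3 -> Ab3
D#4 -> C4
G#4 -> F4
F5 -> Ebb5
F#6 -> Eb6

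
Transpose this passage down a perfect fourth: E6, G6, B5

E6 -> B5
G6 -> D6
B5 -> F#5

B5 D6 F#5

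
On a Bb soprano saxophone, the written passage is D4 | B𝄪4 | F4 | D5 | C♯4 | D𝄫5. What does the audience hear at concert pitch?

The Bb soprano saxophone sounds a major second below written, so transpose each written note down a major second.
D4 → C4
B##4 → A##4
F4 → Eb4
D5 → C5
C#4 → B3
Dbb5 → Cbb5

C4 A##4 Eb4 C5 B3 Cbb5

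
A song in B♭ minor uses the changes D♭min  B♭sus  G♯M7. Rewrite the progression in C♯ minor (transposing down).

B♭ minor down to C♯ minor is a diminished seventh; each chord root moves by that interval while the quality stays the same.
D♭min: root D♭ down a diminished seventh → E, giving Emin.
B♭sus: root B♭ down a diminished seventh → C#, giving C#sus.
G♯M7: root G♯ down a diminished seventh → A##, giving A##M7.

Emin C#sus A##M7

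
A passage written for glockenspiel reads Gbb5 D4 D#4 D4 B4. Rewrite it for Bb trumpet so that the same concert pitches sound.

Abb7 E6 E#6 E6 C#7

First find concert pitch: the glockenspiel sounds a perfect fifteenth above written, so Gbb5 D4 D#4 D4 B4 sounds Gbb7 D6 D#6 D6 B6.
Then write for Bb trumpet: it sounds a major second below written, so the part must be a major second above concert.
Gbb7 → Abb7
D6 → E6
D#6 → E#6
D6 → E6
B6 → C#7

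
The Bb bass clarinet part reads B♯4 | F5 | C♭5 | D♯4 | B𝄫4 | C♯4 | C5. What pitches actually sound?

A#3 Eb4 Bbb3 C#3 Abb3 B2 Bb3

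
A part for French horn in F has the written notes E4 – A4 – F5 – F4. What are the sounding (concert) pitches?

Written C4 on the French horn in F sounds as F3, a perfect fifth lower; apply that shift to every note.
E4 → A3
A4 → D4
F5 → Bb4
F4 → Bb3

A3 D4 Bb4 Bb3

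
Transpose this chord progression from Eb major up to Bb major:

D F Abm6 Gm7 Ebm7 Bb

A C Ebm6 Dm7 Bbm7 F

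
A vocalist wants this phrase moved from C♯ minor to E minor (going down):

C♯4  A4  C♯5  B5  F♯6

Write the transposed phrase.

C♯ minor to E minor down is a major sixth, so every note moves down by that interval.
C#4 becomes E3
A4 becomes C4
C#5 becomes E4
B5 becomes D5
F#6 becomes A5

E3 C4 E4 D5 A5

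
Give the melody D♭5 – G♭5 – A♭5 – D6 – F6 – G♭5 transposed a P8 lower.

Db5 down a perfect octave is Db4.
Gb5: an octave down reaches G, and 12 semitones makes it Gb4.
Ab5 down a perfect octave is Ab4.
A perfect octave down from D6 gives D5.
A perfect octave down from F6 gives F5.
A perfect octave down from Gb5 gives Gb4.

Db4 Gb4 Ab4 D5 F5 Gb4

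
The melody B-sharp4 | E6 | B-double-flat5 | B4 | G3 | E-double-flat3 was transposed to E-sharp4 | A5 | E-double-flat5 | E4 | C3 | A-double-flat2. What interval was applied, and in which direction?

From B#4 to E#4 is 5 letter names — a fifth of some quality.
E#4 to B#4 is 7 semitones, which makes it a perfect fifth; the second version is lower, so the direction is down.
Checking another pair — Ebb3 → Abb2 — gives the same interval.

down a perfect fifth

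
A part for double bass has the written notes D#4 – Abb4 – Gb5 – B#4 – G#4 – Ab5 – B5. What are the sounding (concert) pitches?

D#3 Abb3 Gb4 B#3 G#3 Ab4 B4

Written C4 on the double bass sounds as C3, a perfect octave lower; apply that shift to every note.
D#4 gives D#3
Abb4 gives Abb3
Gb5 gives Gb4
B#4 gives B#3
G#4 gives G#3
Ab5 gives Ab4
B5 gives B4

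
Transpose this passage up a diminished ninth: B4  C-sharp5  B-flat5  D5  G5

Cb6 Db6 Cbb7 Ebb6 Abb6

B4 -> Cb6
C#5 -> Db6
Bb5 -> Cbb7
D5 -> Ebb6
G5 -> Abb6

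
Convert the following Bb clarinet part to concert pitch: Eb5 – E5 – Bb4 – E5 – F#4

Db5 D5 Ab4 D5 E4

The Bb clarinet sounds a major second below written, so transpose each written note down a major second.
Eb5 -> Db5
E5 -> D5
Bb4 -> Ab4
E5 -> D5
F#4 -> E4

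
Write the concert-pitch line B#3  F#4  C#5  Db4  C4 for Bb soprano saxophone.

Written C4 sounds as Bb3 on the Bb soprano saxophone, so concert pitches are written a major second up.
B#3 -> C##4
F#4 -> G#4
C#5 -> D#5
Db4 -> Eb4
C4 -> D4

C##4 G#4 D#5 Eb4 D4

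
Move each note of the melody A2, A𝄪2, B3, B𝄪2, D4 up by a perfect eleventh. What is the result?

D4 D##4 E5 E##4 G5

A2 gives D4
A##2 gives D##4
B3 gives E5
B##2 gives E##4
D4 gives G5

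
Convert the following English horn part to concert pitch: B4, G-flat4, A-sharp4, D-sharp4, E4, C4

Written C4 on the English horn sounds as F3, a perfect fifth lower; apply that shift to every note.
B4 gives E4
Gb4 gives Cb4
A#4 gives D#4
D#4 gives G#3
E4 gives A3
C4 gives F3

E4 Cb4 D#4 G#3 A3 F3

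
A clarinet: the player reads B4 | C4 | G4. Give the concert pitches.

G#4 A3 E4

Written C4 on the A clarinet sounds as A3, a minor third lower; apply that shift to every note.
B4 -> G#4
C4 -> A3
G4 -> E4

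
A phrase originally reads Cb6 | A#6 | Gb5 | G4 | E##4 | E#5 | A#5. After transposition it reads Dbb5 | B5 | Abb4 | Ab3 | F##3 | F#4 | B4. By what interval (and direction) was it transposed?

From Cb6 to Dbb5 is 7 letter names — a seventh of some quality.
Dbb5 to Cb6 is 11 semitones, which makes it a major seventh; the second version is lower, so the direction is down.
Checking another pair — A#5 → B4 — gives the same interval.

down a major seventh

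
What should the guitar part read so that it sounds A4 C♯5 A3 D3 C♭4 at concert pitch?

The guitar sounds a perfect octave below written, so the written part must be a perfect octave above concert — transpose each note up.
A4 gives A5
C#5 gives C#6
A3 gives A4
D3 gives D4
Cb4 gives Cb5

A5 C#6 A4 D4 Cb5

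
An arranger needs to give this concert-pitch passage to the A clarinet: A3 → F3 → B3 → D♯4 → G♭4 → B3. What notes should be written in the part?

The A clarinet sounds a minor third below written, so the written part must be a minor third above concert — transpose each note up.
A3 to C4
F3 to Ab3
B3 to D4
D#4 to F#4
Gb4 to Bbb4
B3 to D4

C4 Ab3 D4 F#4 Bbb4 D4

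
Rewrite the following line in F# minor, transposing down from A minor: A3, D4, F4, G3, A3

F#3 B3 D4 E3 F#3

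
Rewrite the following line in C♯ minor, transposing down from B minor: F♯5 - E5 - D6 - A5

G#4 F#4 E5 B4

From B down to C♯ is a minor seventh; apply that to each pitch.
F#5 -> G#4
E5 -> F#4
D6 -> E5
A5 -> B4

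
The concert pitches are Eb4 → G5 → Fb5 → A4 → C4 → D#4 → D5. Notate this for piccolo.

Written C4 sounds as C5 on the piccolo, so concert pitches are written a perfect octave down.
Eb4 to Eb3
G5 to G4
Fb5 to Fb4
A4 to A3
C4 to C3
D#4 to D#3
D5 to D4

Eb3 G4 Fb4 A3 C3 D#3 D4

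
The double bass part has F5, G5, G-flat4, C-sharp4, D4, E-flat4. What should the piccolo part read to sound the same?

First find concert pitch: the double bass sounds a perfect octave below written, so F5 G5 G-flat4 C-sharp4 D4 E-flat4 sounds F4 G4 Gb3 C#3 D3 Eb3.
Then write for piccolo: it sounds a perfect octave above written, so the part must be a perfect octave below concert.
F4 → F3
G4 → G3
Gb3 → Gb2
C#3 → C#2
D3 → D2
Eb3 → Eb2

F3 G3 Gb2 C#2 D2 Eb2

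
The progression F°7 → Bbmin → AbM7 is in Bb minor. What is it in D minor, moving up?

A°7 Dmin CM7

Bb minor up to D minor is a major third; each chord root moves by that interval while the quality stays the same.
F°7: root F up a major third → A, giving A°7.
Bbmin: root Bb up a major third → D, giving Dmin.
AbM7: root Ab up a major third → C, giving CM7.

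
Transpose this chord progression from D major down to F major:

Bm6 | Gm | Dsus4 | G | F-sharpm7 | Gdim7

Dm6 Bbm Fsus4 Bb Am7 Bbdim7

D major down to F major is a major sixth; each chord root moves by that interval while the quality stays the same.
Bm6: root B down a major sixth → D, giving Dm6.
Gm: root G down a major sixth → Bb, giving Bbm.
Dsus4: root D down a major sixth → F, giving Fsus4.
G: root G down a major sixth → Bb, giving Bb.
F-sharpm7: root F-sharp down a major sixth → A, giving Am7.
Gdim7: root G down a major sixth → Bb, giving Bbdim7.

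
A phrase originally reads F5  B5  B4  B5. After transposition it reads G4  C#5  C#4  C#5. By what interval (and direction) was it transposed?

Take the first pair: F5 → G4. F to G spans 7 letter names, so the interval is some kind of seventh.
G4 to F5 is 10 semitones, which makes it a minor seventh; the second version is lower, so the direction is down.
Checking another pair — B5 → C#5 — gives the same interval.

down a minor seventh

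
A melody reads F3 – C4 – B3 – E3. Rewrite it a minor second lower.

F3: a second down reaches E, and 1 semitone makes it E3.
A minor second down from C4 gives B3.
B3: a second down reaches A, and 1 semitone makes it A#3.
E3: a second down reaches D, and 1 semitone makes it D#3.

E3 B3 A#3 D#3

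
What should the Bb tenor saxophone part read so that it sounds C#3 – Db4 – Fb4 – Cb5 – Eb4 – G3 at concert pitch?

D#4 Eb5 Gb5 Db6 F5 A4

Written C4 sounds as Bb2 on the Bb tenor saxophone, so concert pitches are written a major ninth up.
C#3 gives D#4
Db4 gives Eb5
Fb4 gives Gb5
Cb5 gives Db6
Eb4 gives F5
G3 gives A4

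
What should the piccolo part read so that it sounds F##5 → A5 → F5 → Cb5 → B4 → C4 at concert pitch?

The piccolo sounds a perfect octave above written, so the written part must be a perfect octave below concert — transpose each note down.
F##5 to F##4
A5 to A4
F5 to F4
Cb5 to Cb4
B4 to B3
C4 to C3

F##4 A4 F4 Cb4 B3 C3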